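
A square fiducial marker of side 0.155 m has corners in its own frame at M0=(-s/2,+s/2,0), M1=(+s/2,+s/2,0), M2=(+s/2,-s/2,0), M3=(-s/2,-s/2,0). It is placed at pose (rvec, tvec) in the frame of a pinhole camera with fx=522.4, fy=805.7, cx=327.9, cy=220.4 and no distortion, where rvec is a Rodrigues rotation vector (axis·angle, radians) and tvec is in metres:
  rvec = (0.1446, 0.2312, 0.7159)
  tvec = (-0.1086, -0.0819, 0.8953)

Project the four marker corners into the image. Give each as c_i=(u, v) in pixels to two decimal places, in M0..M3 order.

Intrinsics K: fx=522.4, fy=805.7, cx=327.9, cy=220.4
Marker side s = 0.155 m; corners in marker frame (Z=0):
  M0 = (-0.0775, +0.0775, 0)
  M1 = (+0.0775, +0.0775, 0)
  M2 = (+0.0775, -0.0775, 0)
  M3 = (-0.0775, -0.0775, 0)
rvec = (0.1446, 0.2312, 0.7159), |rvec| = θ = 0.76608 rad = 43.893°
Rodrigues: sinθ=0.69331, 1−cosθ=0.27936; R = I + sinθ·[k]× + (1−cosθ)·[k]×²:
    [+0.73059 -0.63199 +0.25852]
    [+0.66382 +0.74608 -0.05208]
    [-0.15996 +0.20965 +0.96460]
t = (-0.1086, -0.0819, 0.8953) m
M0: Pc = R·M0+t = (-0.21420, -0.07552, +0.92395); u = 522.4·(-0.21420)/0.92395 + 327.9 = 206.7912, v = 805.7·(-0.07552)/0.92395 + 220.4 = 154.5410
M1: Pc = R·M1+t = (-0.10096, +0.02737, +0.89915); u = 522.4·(-0.10096)/0.89915 + 327.9 = 269.2439, v = 805.7·(+0.02737)/0.89915 + 220.4 = 244.9227
M2: Pc = R·M2+t = (-0.00300, -0.08828, +0.86665); u = 522.4·(-0.00300)/0.86665 + 327.9 = 326.0915, v = 805.7·(-0.08828)/0.86665 + 220.4 = 138.3332
M3: Pc = R·M3+t = (-0.11624, -0.19117, +0.89145); u = 522.4·(-0.11624)/0.89145 + 327.9 = 259.7810, v = 805.7·(-0.19117)/0.89145 + 220.4 = 47.6215

c0=(206.79, 154.54) c1=(269.24, 244.92) c2=(326.09, 138.33) c3=(259.78, 47.62)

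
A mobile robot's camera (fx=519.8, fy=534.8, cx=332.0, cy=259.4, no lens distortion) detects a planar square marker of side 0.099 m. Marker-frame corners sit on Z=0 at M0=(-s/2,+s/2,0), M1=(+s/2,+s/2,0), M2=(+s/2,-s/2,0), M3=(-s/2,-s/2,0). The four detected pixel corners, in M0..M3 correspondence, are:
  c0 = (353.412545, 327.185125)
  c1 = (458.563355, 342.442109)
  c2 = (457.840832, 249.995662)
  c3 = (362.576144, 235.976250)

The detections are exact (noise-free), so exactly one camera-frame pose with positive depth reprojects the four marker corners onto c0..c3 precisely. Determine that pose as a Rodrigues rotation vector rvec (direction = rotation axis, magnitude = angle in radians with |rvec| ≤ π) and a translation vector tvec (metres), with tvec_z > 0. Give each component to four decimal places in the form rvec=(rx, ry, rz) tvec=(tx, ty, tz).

Intrinsics K: fx=519.8, fy=534.8, cx=332.0, cy=259.4
Marker side s = 0.099 m; corners in marker frame (Z=0):
  M0 = (-0.0495, +0.0495, 0)
  M1 = (+0.0495, +0.0495, 0)
  M2 = (+0.0495, -0.0495, 0)
  M3 = (-0.0495, -0.0495, 0)
Detected image corners:
  c0 = (353.412545, 327.185125) px
  c1 = (458.563355, 342.442109) px
  c2 = (457.840832, 249.995662) px
  c3 = (362.576144, 235.976250) px
Planar DLT: solve 8×8 A·h = b for H (H[2,2]=1):
  H  [+1018.95046 -448.86920 +408.25820]
  H  [+154.07359 +639.93707 +286.64528]
  H  [+0.02257 -0.99558 +1.00000]
B = K⁻¹H; ‖b₁‖=1.965625, ‖b₂‖=1.965625; λ = 2/(‖b₁‖+‖b₂‖) = 0.508744, sign → tz>0 ⇒ λ=+0.508744
r₁ = λ·B[:,0] = (+0.98994,+0.14100,+0.01148); r₂ = λ·B[:,1] = (-0.11582,+0.85443,-0.50649)
r₃ = r₁×r₂ = (-0.08123,+0.50007,+0.86217); SVD([r₁ r₂ r₃]) → R = UVᵀ:
  R  [+0.98994 -0.11582 -0.08123]
  R  [+0.14100 +0.85443 +0.50007]
  R  [+0.01148 -0.50649 +0.86217]
t = (+0.07464, +0.02592, +0.50874) m
tr R = 2.706540; θ = arccos((tr R − 1)/2) = 0.548572 rad = 31.431°
axis k = ((R−Rᵀ)₃₂, (R−Rᵀ)₁₃, (R−Rᵀ)₂₁) / (2 sinθ) = (-0.965123, -0.088892, +0.246244)
rvec = θ·k = (-0.529440, -0.048764, +0.135083)

rvec=(-0.5294, -0.0488, 0.1351) tvec=(0.0746, 0.0259, 0.5087)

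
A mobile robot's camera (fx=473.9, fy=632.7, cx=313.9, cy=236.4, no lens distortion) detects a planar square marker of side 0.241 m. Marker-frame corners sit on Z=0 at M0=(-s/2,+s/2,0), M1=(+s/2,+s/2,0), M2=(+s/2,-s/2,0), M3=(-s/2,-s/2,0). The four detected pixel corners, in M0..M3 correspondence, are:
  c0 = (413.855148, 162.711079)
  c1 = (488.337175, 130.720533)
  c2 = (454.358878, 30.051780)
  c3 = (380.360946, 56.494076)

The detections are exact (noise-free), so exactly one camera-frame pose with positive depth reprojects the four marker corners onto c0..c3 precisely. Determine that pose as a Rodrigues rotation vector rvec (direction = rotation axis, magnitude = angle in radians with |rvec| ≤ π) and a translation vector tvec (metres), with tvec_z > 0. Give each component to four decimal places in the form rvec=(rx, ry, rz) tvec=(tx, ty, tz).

rvec=(-0.1936, -0.2256, -0.3404) tvec=(0.3355, -0.2960, 1.3145)

Intrinsics K: fx=473.9, fy=632.7, cx=313.9, cy=236.4
Marker side s = 0.241 m; corners in marker frame (Z=0):
  M0 = (-0.1205, +0.1205, 0)
  M1 = (+0.1205, +0.1205, 0)
  M2 = (+0.1205, -0.1205, 0)
  M3 = (-0.1205, -0.1205, 0)
Detected image corners:
  c0 = (413.855148, 162.711079) px
  c1 = (488.337175, 130.720533) px
  c2 = (454.358878, 30.051780) px
  c3 = (380.360946, 56.494076) px
Planar DLT: solve 8×8 A·h = b for H (H[2,2]=1):
  H  [+390.74236 +90.67511 +434.84907]
  H  [-102.97902 +418.16712 +93.95103]
  H  [+0.19047 -0.11361 +1.00000]
B = K⁻¹H; ‖b₁‖=0.760731, ‖b₂‖=0.760731; λ = 2/(‖b₁‖+‖b₂‖) = 1.314525, sign → tz>0 ⇒ λ=+1.314525
r₁ = λ·B[:,0] = (+0.91802,-0.30750,+0.25037); r₂ = λ·B[:,1] = (+0.35044,+0.92460,-0.14934)
r₃ = r₁×r₂ = (-0.18557,+0.22484,+0.95656); SVD([r₁ r₂ r₃]) → R = UVᵀ:
  R  [+0.91802 +0.35044 -0.18557]
  R  [-0.30750 +0.92460 +0.22484]
  R  [+0.25037 -0.14934 +0.95656]
t = (+0.33549, -0.29596, +1.31453) m
tr R = 2.799180; θ = arccos((tr R − 1)/2) = 0.451967 rad = 25.896°
axis k = ((R−Rᵀ)₃₂, (R−Rᵀ)₁₃, (R−Rᵀ)₂₁) / (2 sinθ) = (-0.428386, -0.499099, -0.753250)
rvec = θ·k = (-0.193616, -0.225576, -0.340444)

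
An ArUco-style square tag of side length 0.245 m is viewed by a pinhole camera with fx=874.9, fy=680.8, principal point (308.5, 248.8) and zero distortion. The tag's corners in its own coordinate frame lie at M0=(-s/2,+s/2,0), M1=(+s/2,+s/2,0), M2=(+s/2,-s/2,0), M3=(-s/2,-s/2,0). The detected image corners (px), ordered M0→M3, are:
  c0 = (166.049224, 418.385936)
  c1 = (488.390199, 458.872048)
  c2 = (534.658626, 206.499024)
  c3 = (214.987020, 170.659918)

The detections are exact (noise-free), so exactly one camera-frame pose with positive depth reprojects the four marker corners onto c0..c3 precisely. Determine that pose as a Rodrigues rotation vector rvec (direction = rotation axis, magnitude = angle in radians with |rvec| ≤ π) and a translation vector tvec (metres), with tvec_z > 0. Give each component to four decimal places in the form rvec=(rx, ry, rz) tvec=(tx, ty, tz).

rvec=(-0.0326, 0.0435, 0.1482) tvec=(0.0312, 0.0621, 0.6613)

Intrinsics K: fx=874.9, fy=680.8, cx=308.5, cy=248.8
Marker side s = 0.245 m; corners in marker frame (Z=0):
  M0 = (-0.1225, +0.1225, 0)
  M1 = (+0.1225, +0.1225, 0)
  M2 = (+0.1225, -0.1225, 0)
  M3 = (-0.1225, -0.1225, 0)
Detected image corners:
  c0 = (166.049224, 418.385936) px
  c1 = (488.390199, 458.872048) px
  c2 = (534.658626, 206.499024) px
  c3 = (214.987020, 170.659918) px
Planar DLT: solve 8×8 A·h = b for H (H[2,2]=1):
  H  [+1285.94112 -209.85614 +349.79129]
  H  [+134.04117 +1006.67185 +312.76590]
  H  [-0.06911 -0.04419 +1.00000]
B = K⁻¹H; ‖b₁‖=1.512187, ‖b₂‖=1.512187; λ = 2/(‖b₁‖+‖b₂‖) = 0.661294, sign → tz>0 ⇒ λ=+0.661294
r₁ = λ·B[:,0] = (+0.98809,+0.14690,-0.04570); r₂ = λ·B[:,1] = (-0.14832,+0.98851,-0.02922)
r₃ = r₁×r₂ = (+0.04088,+0.03565,+0.99853); SVD([r₁ r₂ r₃]) → R = UVᵀ:
  R  [+0.98809 -0.14832 +0.04088]
  R  [+0.14690 +0.98851 +0.03565]
  R  [-0.04570 -0.02922 +0.99853]
t = (+0.03121, +0.06213, +0.66129) m
tr R = 2.975130; θ = arccos((tr R − 1)/2) = 0.157865 rad = 9.045°
axis k = ((R−Rᵀ)₃₂, (R−Rᵀ)₁₃, (R−Rᵀ)₂₁) / (2 sinθ) = (-0.206334, +0.275384, +0.938930)
rvec = θ·k = (-0.032573, +0.043473, +0.148224)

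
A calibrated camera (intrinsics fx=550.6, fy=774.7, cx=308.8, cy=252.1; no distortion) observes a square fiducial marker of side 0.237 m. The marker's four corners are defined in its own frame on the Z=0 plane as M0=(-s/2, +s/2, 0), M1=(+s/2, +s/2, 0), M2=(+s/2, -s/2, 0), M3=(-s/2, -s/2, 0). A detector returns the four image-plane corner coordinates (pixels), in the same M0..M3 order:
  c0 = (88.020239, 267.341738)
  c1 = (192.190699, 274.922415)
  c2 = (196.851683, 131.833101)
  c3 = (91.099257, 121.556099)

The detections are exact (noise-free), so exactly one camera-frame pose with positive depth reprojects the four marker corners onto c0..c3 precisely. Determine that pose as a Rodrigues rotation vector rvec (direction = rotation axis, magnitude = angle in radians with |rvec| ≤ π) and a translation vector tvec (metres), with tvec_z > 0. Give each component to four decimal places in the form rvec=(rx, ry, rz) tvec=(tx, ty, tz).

Intrinsics K: fx=550.6, fy=774.7, cx=308.8, cy=252.1
Marker side s = 0.237 m; corners in marker frame (Z=0):
  M0 = (-0.1185, +0.1185, 0)
  M1 = (+0.1185, +0.1185, 0)
  M2 = (+0.1185, -0.1185, 0)
  M3 = (-0.1185, -0.1185, 0)
Detected image corners:
  c0 = (88.020239, 267.341738) px
  c1 = (192.190699, 274.922415) px
  c2 = (196.851683, 131.833101) px
  c3 = (91.099257, 121.556099) px
Planar DLT: solve 8×8 A·h = b for H (H[2,2]=1):
  H  [+453.45457 -6.93463 +142.48960]
  H  [+52.48166 +622.58788 +199.52063]
  H  [+0.07467 +0.06635 +1.00000]
B = K⁻¹H; ‖b₁‖=0.786448, ‖b₂‖=0.786448; λ = 2/(‖b₁‖+‖b₂‖) = 1.271540, sign → tz>0 ⇒ λ=+1.271540
r₁ = λ·B[:,0] = (+0.99395,+0.05524,+0.09494); r₂ = λ·B[:,1] = (-0.06333,+0.99442,+0.08436)
r₃ = r₁×r₂ = (-0.08975,-0.08987,+0.99190); SVD([r₁ r₂ r₃]) → R = UVᵀ:
  R  [+0.99395 -0.06333 -0.08975]
  R  [+0.05524 +0.99442 -0.08987]
  R  [+0.09494 +0.08436 +0.99190]
t = (-0.38407, -0.08630, +1.27154) m
tr R = 2.980271; θ = arccos((tr R − 1)/2) = 0.140575 rad = 8.054°
axis k = ((R−Rᵀ)₃₂, (R−Rᵀ)₁₃, (R−Rᵀ)₂₁) / (2 sinθ) = (+0.621747, -0.659078, +0.423139)
rvec = θ·k = (+0.087402, -0.092650, +0.059483)

rvec=(0.0874, -0.0926, 0.0595) tvec=(-0.3841, -0.0863, 1.2715)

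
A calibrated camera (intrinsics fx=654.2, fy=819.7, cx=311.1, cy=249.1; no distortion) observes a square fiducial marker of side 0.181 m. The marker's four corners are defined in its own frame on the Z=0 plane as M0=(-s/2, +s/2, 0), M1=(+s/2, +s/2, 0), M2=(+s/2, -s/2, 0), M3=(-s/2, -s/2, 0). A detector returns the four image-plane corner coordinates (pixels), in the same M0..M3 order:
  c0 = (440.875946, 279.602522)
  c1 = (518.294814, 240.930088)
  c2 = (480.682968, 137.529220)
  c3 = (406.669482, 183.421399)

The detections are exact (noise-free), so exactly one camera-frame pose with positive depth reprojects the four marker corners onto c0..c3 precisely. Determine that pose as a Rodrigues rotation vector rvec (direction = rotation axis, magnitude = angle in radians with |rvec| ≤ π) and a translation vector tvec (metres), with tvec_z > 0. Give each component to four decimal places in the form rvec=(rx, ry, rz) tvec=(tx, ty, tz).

Intrinsics K: fx=654.2, fy=819.7, cx=311.1, cy=249.1
Marker side s = 0.181 m; corners in marker frame (Z=0):
  M0 = (-0.0905, +0.0905, 0)
  M1 = (+0.0905, +0.0905, 0)
  M2 = (+0.0905, -0.0905, 0)
  M3 = (-0.0905, -0.0905, 0)
Detected image corners:
  c0 = (440.875946, 279.602522) px
  c1 = (518.294814, 240.930088) px
  c2 = (480.682968, 137.529220) px
  c3 = (406.669482, 183.421399) px
Planar DLT: solve 8×8 A·h = b for H (H[2,2]=1):
  H  [+224.16292 +175.38903 +460.11038]
  H  [-322.15382 +540.25238 +210.95383]
  H  [-0.42050 -0.04906 +1.00000]
B = K⁻¹H; ‖b₁‖=0.735936, ‖b₂‖=0.735937; λ = 2/(‖b₁‖+‖b₂‖) = 1.358813, sign → tz>0 ⇒ λ=+1.358813
r₁ = λ·B[:,0] = (+0.73732,-0.36039,-0.57138); r₂ = λ·B[:,1] = (+0.39599,+0.91583,-0.06666)
r₃ = r₁×r₂ = (+0.54731,-0.17712,+0.81797); SVD([r₁ r₂ r₃]) → R = UVᵀ:
  R  [+0.73732 +0.39599 +0.54731]
  R  [-0.36039 +0.91583 -0.17712]
  R  [-0.57138 -0.06666 +0.81797]
t = (+0.30950, -0.06323, +1.35881) m
tr R = 2.471120; θ = arccos((tr R − 1)/2) = 0.744304 rad = 42.645°
axis k = ((R−Rᵀ)₃₂, (R−Rᵀ)₁₃, (R−Rᵀ)₂₁) / (2 sinθ) = (+0.081522, +0.825656, -0.558252)
rvec = θ·k = (+0.060677, +0.614539, -0.415509)

rvec=(0.0607, 0.6145, -0.4155) tvec=(0.3095, -0.0632, 1.3588)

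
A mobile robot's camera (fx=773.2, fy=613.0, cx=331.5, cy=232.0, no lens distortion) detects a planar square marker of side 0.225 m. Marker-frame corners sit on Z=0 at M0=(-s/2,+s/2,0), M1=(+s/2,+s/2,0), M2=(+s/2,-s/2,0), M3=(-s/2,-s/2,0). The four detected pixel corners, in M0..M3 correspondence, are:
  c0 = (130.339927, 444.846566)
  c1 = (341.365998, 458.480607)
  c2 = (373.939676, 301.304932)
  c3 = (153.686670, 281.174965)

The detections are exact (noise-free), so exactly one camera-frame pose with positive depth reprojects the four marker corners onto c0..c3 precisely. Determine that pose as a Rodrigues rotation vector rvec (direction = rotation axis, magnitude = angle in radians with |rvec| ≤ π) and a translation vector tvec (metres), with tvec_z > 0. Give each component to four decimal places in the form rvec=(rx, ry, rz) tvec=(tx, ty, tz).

Intrinsics K: fx=773.2, fy=613.0, cx=331.5, cy=232.0
Marker side s = 0.225 m; corners in marker frame (Z=0):
  M0 = (-0.1125, +0.1125, 0)
  M1 = (+0.1125, +0.1125, 0)
  M2 = (+0.1125, -0.1125, 0)
  M3 = (-0.1125, -0.1125, 0)
Detected image corners:
  c0 = (130.339927, 444.846566) px
  c1 = (341.365998, 458.480607) px
  c2 = (373.939676, 301.304932) px
  c3 = (153.686670, 281.174965) px
Planar DLT: solve 8×8 A·h = b for H (H[2,2]=1):
  H  [+997.33578 -72.00861 +251.41587]
  H  [+133.30423 +790.97755 +373.50233]
  H  [+0.15780 +0.21063 +1.00000]
B = K⁻¹H; ‖b₁‖=1.242425, ‖b₂‖=1.242425; λ = 2/(‖b₁‖+‖b₂‖) = 0.804878, sign → tz>0 ⇒ λ=+0.804878
r₁ = λ·B[:,0] = (+0.98374,+0.12696,+0.12701); r₂ = λ·B[:,1] = (-0.14764,+0.97440,+0.16953)
r₃ = r₁×r₂ = (-0.10223,-0.18553,+0.97731); SVD([r₁ r₂ r₃]) → R = UVᵀ:
  R  [+0.98374 -0.14764 -0.10223]
  R  [+0.12696 +0.97440 -0.18553]
  R  [+0.12701 +0.16953 +0.97731]
t = (-0.08337, +0.18579, +0.80488) m
tr R = 2.935451; θ = arccos((tr R − 1)/2) = 0.254754 rad = 14.596°
axis k = ((R−Rᵀ)₃₂, (R−Rᵀ)₁₃, (R−Rᵀ)₂₁) / (2 sinθ) = (+0.704470, -0.454836, +0.544836)
rvec = θ·k = (+0.179467, -0.115871, +0.138799)

rvec=(0.1795, -0.1159, 0.1388) tvec=(-0.0834, 0.1858, 0.8049)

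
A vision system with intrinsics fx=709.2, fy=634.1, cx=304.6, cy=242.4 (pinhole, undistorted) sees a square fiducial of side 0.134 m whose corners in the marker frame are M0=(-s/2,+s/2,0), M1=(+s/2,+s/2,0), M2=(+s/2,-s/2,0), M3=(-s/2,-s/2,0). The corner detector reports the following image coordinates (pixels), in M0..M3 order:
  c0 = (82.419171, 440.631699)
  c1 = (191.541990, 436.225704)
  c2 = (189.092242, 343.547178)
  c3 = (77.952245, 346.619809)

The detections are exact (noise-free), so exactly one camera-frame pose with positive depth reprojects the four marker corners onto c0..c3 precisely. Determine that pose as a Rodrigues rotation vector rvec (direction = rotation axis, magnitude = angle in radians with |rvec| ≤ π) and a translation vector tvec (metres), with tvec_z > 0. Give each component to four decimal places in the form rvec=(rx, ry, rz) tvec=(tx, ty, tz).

Intrinsics K: fx=709.2, fy=634.1, cx=304.6, cy=242.4
Marker side s = 0.134 m; corners in marker frame (Z=0):
  M0 = (-0.0670, +0.0670, 0)
  M1 = (+0.0670, +0.0670, 0)
  M2 = (+0.0670, -0.0670, 0)
  M3 = (-0.0670, -0.0670, 0)
Detected image corners:
  c0 = (82.419171, 440.631699) px
  c1 = (191.541990, 436.225704) px
  c2 = (189.092242, 343.547178) px
  c3 = (77.952245, 346.619809) px
Planar DLT: solve 8×8 A·h = b for H (H[2,2]=1):
  H  [+836.94818 +43.76379 +135.67981]
  H  [+15.90090 +748.73982 +392.15851]
  H  [+0.11193 +0.13317 +1.00000]
B = K⁻¹H; ‖b₁‖=1.137713, ‖b₂‖=1.137713; λ = 2/(‖b₁‖+‖b₂‖) = 0.878956, sign → tz>0 ⇒ λ=+0.878956
r₁ = λ·B[:,0] = (+0.99503,-0.01557,+0.09838); r₂ = λ·B[:,1] = (+0.00397,+0.99312,+0.11705)
r₃ = r₁×r₂ = (-0.09953,-0.11608,+0.98824); SVD([r₁ r₂ r₃]) → R = UVᵀ:
  R  [+0.99503 +0.00397 -0.09953]
  R  [-0.01557 +0.99312 -0.11608]
  R  [+0.09838 +0.11705 +0.98824]
t = (-0.20935, +0.20759, +0.87896) m
tr R = 2.976385; θ = arccos((tr R − 1)/2) = 0.153824 rad = 8.813°
axis k = ((R−Rᵀ)₃₂, (R−Rᵀ)₁₃, (R−Rᵀ)₂₁) / (2 sinθ) = (+0.760790, -0.645860, -0.063747)
rvec = θ·k = (+0.117028, -0.099349, -0.009806)

rvec=(0.1170, -0.0993, -0.0098) tvec=(-0.2094, 0.2076, 0.8790)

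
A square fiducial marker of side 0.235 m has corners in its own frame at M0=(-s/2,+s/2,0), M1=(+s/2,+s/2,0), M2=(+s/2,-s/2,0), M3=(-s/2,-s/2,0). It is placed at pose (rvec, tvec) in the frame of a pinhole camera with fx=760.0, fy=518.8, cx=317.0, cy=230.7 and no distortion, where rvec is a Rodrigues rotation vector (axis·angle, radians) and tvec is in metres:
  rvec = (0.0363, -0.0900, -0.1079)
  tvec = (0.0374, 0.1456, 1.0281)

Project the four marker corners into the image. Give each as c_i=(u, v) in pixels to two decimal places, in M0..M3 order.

Intrinsics K: fx=760.0, fy=518.8, cx=317.0, cy=230.7
Marker side s = 0.235 m; corners in marker frame (Z=0):
  M0 = (-0.1175, +0.1175, 0)
  M1 = (+0.1175, +0.1175, 0)
  M2 = (+0.1175, -0.1175, 0)
  M3 = (-0.1175, -0.1175, 0)
rvec = (0.0363, -0.0900, -0.1079), |rvec| = θ = 0.14512 rad = 8.315°
Rodrigues: sinθ=0.14461, 1−cosθ=0.01051; R = I + sinθ·[k]× + (1−cosθ)·[k]×²:
    [+0.99015 +0.10589 -0.09164]
    [-0.10915 +0.99353 -0.03133]
    [+0.08773 +0.04102 +0.99530]
t = (0.0374, 0.1456, 1.0281) m
M0: Pc = R·M0+t = (-0.06650, +0.27517, +1.02261); u = 760.0·(-0.06650)/1.02261 + 317.0 = 267.5775, v = 518.8·(+0.27517)/1.02261 + 230.7 = 370.2992
M1: Pc = R·M1+t = (+0.16618, +0.24951, +1.04323); u = 760.0·(+0.16618)/1.04323 + 317.0 = 438.0666, v = 518.8·(+0.24951)/1.04323 + 230.7 = 354.7842
M2: Pc = R·M2+t = (+0.14130, +0.01603, +1.03359); u = 760.0·(+0.14130)/1.03359 + 317.0 = 420.8982, v = 518.8·(+0.01603)/1.03359 + 230.7 = 238.7485
M3: Pc = R·M3+t = (-0.09138, +0.04169, +1.01297); u = 760.0·(-0.09138)/1.01297 + 317.0 = 248.4373, v = 518.8·(+0.04169)/1.01297 + 230.7 = 252.0495

c0=(267.58, 370.30) c1=(438.07, 354.78) c2=(420.90, 238.75) c3=(248.44, 252.05)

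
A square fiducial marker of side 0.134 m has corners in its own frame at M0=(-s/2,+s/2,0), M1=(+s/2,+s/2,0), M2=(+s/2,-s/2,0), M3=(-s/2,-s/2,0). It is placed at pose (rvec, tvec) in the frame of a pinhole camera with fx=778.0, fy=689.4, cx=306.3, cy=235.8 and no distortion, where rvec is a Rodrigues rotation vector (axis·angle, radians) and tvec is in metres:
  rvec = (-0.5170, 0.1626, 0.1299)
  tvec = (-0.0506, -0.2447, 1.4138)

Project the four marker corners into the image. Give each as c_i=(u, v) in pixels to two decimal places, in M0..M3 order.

Intrinsics K: fx=778.0, fy=689.4, cx=306.3, cy=235.8
Marker side s = 0.134 m; corners in marker frame (Z=0):
  M0 = (-0.0670, +0.0670, 0)
  M1 = (+0.0670, +0.0670, 0)
  M2 = (+0.0670, -0.0670, 0)
  M3 = (-0.0670, -0.0670, 0)
rvec = (-0.5170, 0.1626, 0.1299), |rvec| = θ = 0.55732 rad = 31.932°
Rodrigues: sinθ=0.52891, 1−cosθ=0.15132; R = I + sinθ·[k]× + (1−cosθ)·[k]×²:
    [+0.97890 -0.16423 +0.12159]
    [+0.08232 +0.86156 +0.50094]
    [-0.18703 -0.48036 +0.85690]
t = (-0.0506, -0.2447, 1.4138) m
M0: Pc = R·M0+t = (-0.12719, -0.19249, +1.39415); u = 778.0·(-0.12719)/1.39415 + 306.3 = 235.3220, v = 689.4·(-0.19249)/1.39415 + 235.8 = 140.6138
M1: Pc = R·M1+t = (+0.00398, -0.18146, +1.36908); u = 778.0·(+0.00398)/1.36908 + 306.3 = 308.5631, v = 689.4·(-0.18146)/1.36908 + 235.8 = 144.4262
M2: Pc = R·M2+t = (+0.02599, -0.29691, +1.43345); u = 778.0·(+0.02599)/1.43345 + 306.3 = 320.4059, v = 689.4·(-0.29691)/1.43345 + 235.8 = 93.0057
M3: Pc = R·M3+t = (-0.10518, -0.30794, +1.45852); u = 778.0·(-0.10518)/1.45852 + 306.3 = 250.1936, v = 689.4·(-0.30794)/1.45852 + 235.8 = 90.2452

c0=(235.32, 140.61) c1=(308.56, 144.43) c2=(320.41, 93.01) c3=(250.19, 90.25)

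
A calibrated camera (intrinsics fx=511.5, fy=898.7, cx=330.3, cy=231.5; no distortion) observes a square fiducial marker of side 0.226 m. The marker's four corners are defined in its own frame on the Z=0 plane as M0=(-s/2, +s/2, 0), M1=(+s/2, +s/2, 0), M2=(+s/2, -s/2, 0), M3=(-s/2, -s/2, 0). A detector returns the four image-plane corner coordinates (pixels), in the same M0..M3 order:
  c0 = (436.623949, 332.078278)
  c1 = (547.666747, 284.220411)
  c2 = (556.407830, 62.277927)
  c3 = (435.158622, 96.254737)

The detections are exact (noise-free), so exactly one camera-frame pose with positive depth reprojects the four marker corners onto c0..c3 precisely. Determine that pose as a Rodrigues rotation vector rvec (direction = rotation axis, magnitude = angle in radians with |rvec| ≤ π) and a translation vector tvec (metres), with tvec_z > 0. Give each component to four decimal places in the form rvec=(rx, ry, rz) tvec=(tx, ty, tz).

rvec=(0.3287, -0.3217, -0.1371) tvec=(0.2742, -0.0314, 0.8458)

Intrinsics K: fx=511.5, fy=898.7, cx=330.3, cy=231.5
Marker side s = 0.226 m; corners in marker frame (Z=0):
  M0 = (-0.1130, +0.1130, 0)
  M1 = (+0.1130, +0.1130, 0)
  M2 = (+0.1130, -0.1130, 0)
  M3 = (-0.1130, -0.1130, 0)
Detected image corners:
  c0 = (436.623949, 332.078278) px
  c1 = (547.666747, 284.220411) px
  c2 = (556.407830, 62.277927) px
  c3 = (435.158622, 96.254737) px
Planar DLT: solve 8×8 A·h = b for H (H[2,2]=1):
  H  [+680.73181 +180.36135 +496.11179]
  H  [-116.62171 +1088.95856 +198.08830]
  H  [+0.33976 +0.39947 +1.00000]
B = K⁻¹H; ‖b₁‖=1.182362, ‖b₂‖=1.182362; λ = 2/(‖b₁‖+‖b₂‖) = 0.845765, sign → tz>0 ⇒ λ=+0.845765
r₁ = λ·B[:,0] = (+0.94003,-0.18377,+0.28736); r₂ = λ·B[:,1] = (+0.08006,+0.93779,+0.33786)
r₃ = r₁×r₂ = (-0.33157,-0.29459,+0.89626); SVD([r₁ r₂ r₃]) → R = UVᵀ:
  R  [+0.94003 +0.08006 -0.33157]
  R  [-0.18377 +0.93779 -0.29459]
  R  [+0.28736 +0.33786 +0.89626]
t = (+0.27417, -0.03144, +0.84576) m
tr R = 2.774069; θ = arccos((tr R − 1)/2) = 0.479914 rad = 27.497°
axis k = ((R−Rᵀ)₃₂, (R−Rᵀ)₁₃, (R−Rᵀ)₂₁) / (2 sinθ) = (+0.684913, -0.670270, -0.285714)
rvec = θ·k = (+0.328699, -0.321672, -0.137118)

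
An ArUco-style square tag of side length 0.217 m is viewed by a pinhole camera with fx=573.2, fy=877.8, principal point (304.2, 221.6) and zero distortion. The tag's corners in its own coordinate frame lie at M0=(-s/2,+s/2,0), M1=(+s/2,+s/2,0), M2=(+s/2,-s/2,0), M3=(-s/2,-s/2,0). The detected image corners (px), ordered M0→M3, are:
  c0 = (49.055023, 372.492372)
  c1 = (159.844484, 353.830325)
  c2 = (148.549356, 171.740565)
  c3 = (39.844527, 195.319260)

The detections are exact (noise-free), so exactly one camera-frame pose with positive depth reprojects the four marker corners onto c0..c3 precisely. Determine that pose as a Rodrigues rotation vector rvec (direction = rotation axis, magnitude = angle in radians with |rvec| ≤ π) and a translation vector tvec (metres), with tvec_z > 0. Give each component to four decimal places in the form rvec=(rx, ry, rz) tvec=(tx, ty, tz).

rvec=(-0.0706, 0.1477, -0.1211) tvec=(-0.3787, 0.0615, 1.0552)

Intrinsics K: fx=573.2, fy=877.8, cx=304.2, cy=221.6
Marker side s = 0.217 m; corners in marker frame (Z=0):
  M0 = (-0.1085, +0.1085, 0)
  M1 = (+0.1085, +0.1085, 0)
  M2 = (+0.1085, -0.1085, 0)
  M3 = (-0.1085, -0.1085, 0)
Detected image corners:
  c0 = (49.055023, 372.492372) px
  c1 = (159.844484, 353.830325) px
  c2 = (148.549356, 171.740565) px
  c3 = (39.844527, 195.319260) px
Planar DLT: solve 8×8 A·h = b for H (H[2,2]=1):
  H  [+492.30525 +39.73562 +98.47826]
  H  [-134.30685 +807.14771 +272.77008]
  H  [-0.13494 -0.07493 +1.00000]
B = K⁻¹H; ‖b₁‖=0.947713, ‖b₂‖=0.947713; λ = 2/(‖b₁‖+‖b₂‖) = 1.055172, sign → tz>0 ⇒ λ=+1.055172
r₁ = λ·B[:,0] = (+0.98182,-0.12550,-0.14239); r₂ = λ·B[:,1] = (+0.11511,+0.99020,-0.07906)
r₃ = r₁×r₂ = (+0.15091,+0.06123,+0.98665); SVD([r₁ r₂ r₃]) → R = UVᵀ:
  R  [+0.98182 +0.11511 +0.15091]
  R  [-0.12550 +0.99020 +0.06123]
  R  [-0.14239 -0.07906 +0.98665]
t = (-0.37870, +0.06151, +1.05517) m
tr R = 2.958673; θ = arccos((tr R − 1)/2) = 0.203642 rad = 11.668°
axis k = ((R−Rᵀ)₃₂, (R−Rᵀ)₁₃, (R−Rᵀ)₂₁) / (2 sinθ) = (-0.346860, +0.725142, -0.594859)
rvec = θ·k = (-0.070635, +0.147669, -0.121138)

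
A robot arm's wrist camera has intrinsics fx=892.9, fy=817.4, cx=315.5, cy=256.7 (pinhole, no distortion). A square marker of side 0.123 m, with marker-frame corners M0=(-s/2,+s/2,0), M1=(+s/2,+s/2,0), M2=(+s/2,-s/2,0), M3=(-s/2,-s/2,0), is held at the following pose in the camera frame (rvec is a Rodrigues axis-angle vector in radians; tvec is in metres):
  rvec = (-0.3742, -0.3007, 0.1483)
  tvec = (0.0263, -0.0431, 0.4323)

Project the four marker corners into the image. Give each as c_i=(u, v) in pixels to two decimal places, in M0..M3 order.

c0=(231.02, 259.60) c1=(481.62, 306.04) c2=(485.41, 104.93) c3=(261.76, 48.74)

Intrinsics K: fx=892.9, fy=817.4, cx=315.5, cy=256.7
Marker side s = 0.123 m; corners in marker frame (Z=0):
  M0 = (-0.0615, +0.0615, 0)
  M1 = (+0.0615, +0.0615, 0)
  M2 = (+0.0615, -0.0615, 0)
  M3 = (-0.0615, -0.0615, 0)
rvec = (-0.3742, -0.3007, 0.1483), |rvec| = θ = 0.50243 rad = 28.787°
Rodrigues: sinθ=0.48156, 1−cosθ=0.12359; R = I + sinθ·[k]× + (1−cosθ)·[k]×²:
    [+0.94497 -0.08705 -0.31538]
    [+0.19723 +0.92068 +0.33682]
    [+0.26104 -0.38049 +0.88718]
t = (0.0263, -0.0431, 0.4323) m
M0: Pc = R·M0+t = (-0.03717, +0.00139, +0.39285); u = 892.9·(-0.03717)/0.39285 + 315.5 = 231.0185, v = 817.4·(+0.00139)/0.39285 + 256.7 = 259.5973
M1: Pc = R·M1+t = (+0.07906, +0.02565, +0.42495); u = 892.9·(+0.07906)/0.42495 + 315.5 = 481.6220, v = 817.4·(+0.02565)/0.42495 + 256.7 = 306.0403
M2: Pc = R·M2+t = (+0.08977, -0.08759, +0.47175); u = 892.9·(+0.08977)/0.47175 + 315.5 = 485.4081, v = 817.4·(-0.08759)/0.47175 + 256.7 = 104.9300
M3: Pc = R·M3+t = (-0.02646, -0.11185, +0.43965); u = 892.9·(-0.02646)/0.43965 + 315.5 = 261.7575, v = 817.4·(-0.11185)/0.43965 + 256.7 = 48.7435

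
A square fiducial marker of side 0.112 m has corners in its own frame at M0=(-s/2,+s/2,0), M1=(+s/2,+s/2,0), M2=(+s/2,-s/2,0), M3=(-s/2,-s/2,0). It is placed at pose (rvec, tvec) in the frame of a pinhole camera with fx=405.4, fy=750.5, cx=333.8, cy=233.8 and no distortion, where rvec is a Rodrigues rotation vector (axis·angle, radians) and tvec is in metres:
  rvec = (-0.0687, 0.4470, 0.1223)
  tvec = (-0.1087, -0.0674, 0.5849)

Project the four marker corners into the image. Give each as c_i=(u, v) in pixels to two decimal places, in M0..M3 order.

c0=(222.78, 211.92) c1=(285.84, 225.49) c2=(296.95, 77.63) c3=(233.45, 75.94)

Intrinsics K: fx=405.4, fy=750.5, cx=333.8, cy=233.8
Marker side s = 0.112 m; corners in marker frame (Z=0):
  M0 = (-0.0560, +0.0560, 0)
  M1 = (+0.0560, +0.0560, 0)
  M2 = (+0.0560, -0.0560, 0)
  M3 = (-0.0560, -0.0560, 0)
rvec = (-0.0687, 0.4470, 0.1223), |rvec| = θ = 0.46849 rad = 26.843°
Rodrigues: sinθ=0.45154, 1−cosθ=0.10775; R = I + sinθ·[k]× + (1−cosθ)·[k]×²:
    [+0.89457 -0.13295 +0.42670]
    [+0.10280 +0.99034 +0.09305]
    [-0.43495 -0.03938 +0.89959]
t = (-0.1087, -0.0674, 0.5849) m
M0: Pc = R·M0+t = (-0.16624, -0.01770, +0.60705); u = 405.4·(-0.16624)/0.60705 + 333.8 = 222.7814, v = 750.5·(-0.01770)/0.60705 + 233.8 = 211.9203
M1: Pc = R·M1+t = (-0.06605, -0.00618, +0.55834); u = 405.4·(-0.06605)/0.55834 + 333.8 = 285.8425, v = 750.5·(-0.00618)/0.55834 + 233.8 = 225.4874
M2: Pc = R·M2+t = (-0.05116, -0.11710, +0.56275); u = 405.4·(-0.05116)/0.56275 + 333.8 = 296.9454, v = 750.5·(-0.11710)/0.56275 + 233.8 = 77.6283
M3: Pc = R·M3+t = (-0.15135, -0.12862, +0.61146); u = 405.4·(-0.15135)/0.61146 + 333.8 = 233.4545, v = 750.5·(-0.12862)/0.61146 + 233.8 = 75.9388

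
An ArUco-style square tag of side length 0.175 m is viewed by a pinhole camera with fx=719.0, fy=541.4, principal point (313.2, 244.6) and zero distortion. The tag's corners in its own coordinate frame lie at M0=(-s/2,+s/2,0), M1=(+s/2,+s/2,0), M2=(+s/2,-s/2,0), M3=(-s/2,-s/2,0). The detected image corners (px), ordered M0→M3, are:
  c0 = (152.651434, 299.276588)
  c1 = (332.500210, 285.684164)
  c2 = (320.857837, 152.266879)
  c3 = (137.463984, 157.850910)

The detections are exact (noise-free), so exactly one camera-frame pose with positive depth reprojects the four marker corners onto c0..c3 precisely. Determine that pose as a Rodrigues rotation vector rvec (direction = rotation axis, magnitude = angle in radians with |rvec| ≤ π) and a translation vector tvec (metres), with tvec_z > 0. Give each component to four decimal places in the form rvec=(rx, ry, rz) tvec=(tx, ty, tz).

rvec=(0.0514, -0.2380, -0.0736) tvec=(-0.0715, -0.0260, 0.6889)

Intrinsics K: fx=719.0, fy=541.4, cx=313.2, cy=244.6
Marker side s = 0.175 m; corners in marker frame (Z=0):
  M0 = (-0.0875, +0.0875, 0)
  M1 = (+0.0875, +0.0875, 0)
  M2 = (+0.0875, -0.0875, 0)
  M3 = (-0.0875, -0.0875, 0)
Detected image corners:
  c0 = (152.651434, 299.276588) px
  c1 = (332.500210, 285.684164) px
  c2 = (320.857837, 152.266879) px
  c3 = (137.463984, 157.850910) px
Planar DLT: solve 8×8 A·h = b for H (H[2,2]=1):
  H  [+1117.72858 +96.75764 +238.61313]
  H  [+20.90414 +803.94181 +224.14744]
  H  [+0.33904 +0.08650 +1.00000]
B = K⁻¹H; ‖b₁‖=1.451676, ‖b₂‖=1.451676; λ = 2/(‖b₁‖+‖b₂‖) = 0.688859, sign → tz>0 ⇒ λ=+0.688859
r₁ = λ·B[:,0] = (+0.96914,-0.07892,+0.23355); r₂ = λ·B[:,1] = (+0.06675,+0.99599,+0.05958)
r₃ = r₁×r₂ = (-0.23732,-0.04216,+0.97052); SVD([r₁ r₂ r₃]) → R = UVᵀ:
  R  [+0.96914 +0.06675 -0.23732]
  R  [-0.07892 +0.99599 -0.04216]
  R  [+0.23355 +0.05958 +0.97052]
t = (-0.07146, -0.02602, +0.68886) m
tr R = 2.935643; θ = arccos((tr R − 1)/2) = 0.254372 rad = 14.574°
axis k = ((R−Rᵀ)₃₂, (R−Rᵀ)₁₃, (R−Rᵀ)₂₁) / (2 sinθ) = (+0.202152, -0.935608, -0.289435)
rvec = θ·k = (+0.051422, -0.237993, -0.073624)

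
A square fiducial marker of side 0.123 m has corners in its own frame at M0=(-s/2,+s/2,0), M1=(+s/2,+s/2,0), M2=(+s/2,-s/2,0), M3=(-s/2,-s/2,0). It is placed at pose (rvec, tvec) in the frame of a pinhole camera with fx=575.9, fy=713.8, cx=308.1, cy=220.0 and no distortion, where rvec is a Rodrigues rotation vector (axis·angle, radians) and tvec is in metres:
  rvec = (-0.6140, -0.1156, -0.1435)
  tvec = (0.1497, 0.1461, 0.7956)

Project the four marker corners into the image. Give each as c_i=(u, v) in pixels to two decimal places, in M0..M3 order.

Intrinsics K: fx=575.9, fy=713.8, cx=308.1, cy=220.0
Marker side s = 0.123 m; corners in marker frame (Z=0):
  M0 = (-0.0615, +0.0615, 0)
  M1 = (+0.0615, +0.0615, 0)
  M2 = (+0.0615, -0.0615, 0)
  M3 = (-0.0615, -0.0615, 0)
rvec = (-0.6140, -0.1156, -0.1435), |rvec| = θ = 0.64106 rad = 36.730°
Rodrigues: sinθ=0.59804, 1−cosθ=0.19853; R = I + sinθ·[k]× + (1−cosθ)·[k]×²:
    [+0.98360 +0.16816 -0.06528]
    [-0.09958 +0.80792 +0.58082]
    [+0.15041 -0.56479 +0.81141]
t = (0.1497, 0.1461, 0.7956) m
M0: Pc = R·M0+t = (+0.09955, +0.20191, +0.75162); u = 575.9·(+0.09955)/0.75162 + 308.1 = 384.3775, v = 713.8·(+0.20191)/0.75162 + 220.0 = 411.7528
M1: Pc = R·M1+t = (+0.22053, +0.18966, +0.77012); u = 575.9·(+0.22053)/0.77012 + 308.1 = 473.0168, v = 713.8·(+0.18966)/0.77012 + 220.0 = 395.7936
M2: Pc = R·M2+t = (+0.19985, +0.09029, +0.83958); u = 575.9·(+0.19985)/0.83958 + 308.1 = 445.1834, v = 713.8·(+0.09029)/0.83958 + 220.0 = 296.7618
M3: Pc = R·M3+t = (+0.07887, +0.10254, +0.82108); u = 575.9·(+0.07887)/0.82108 + 308.1 = 363.4164, v = 713.8·(+0.10254)/0.82108 + 220.0 = 309.1394

c0=(384.38, 411.75) c1=(473.02, 395.79) c2=(445.18, 296.76) c3=(363.42, 309.14)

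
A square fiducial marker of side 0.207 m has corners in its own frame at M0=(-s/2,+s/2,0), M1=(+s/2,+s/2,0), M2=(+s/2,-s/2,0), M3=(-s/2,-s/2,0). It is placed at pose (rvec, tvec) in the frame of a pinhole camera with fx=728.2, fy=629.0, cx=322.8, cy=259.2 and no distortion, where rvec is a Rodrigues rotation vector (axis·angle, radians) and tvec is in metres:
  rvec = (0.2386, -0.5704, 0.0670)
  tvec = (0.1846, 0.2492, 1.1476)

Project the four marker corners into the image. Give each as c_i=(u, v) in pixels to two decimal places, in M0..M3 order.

c0=(377.98, 457.02) c1=(476.33, 438.57) c2=(498.24, 338.17) c3=(398.28, 346.83)

Intrinsics K: fx=728.2, fy=629.0, cx=322.8, cy=259.2
Marker side s = 0.207 m; corners in marker frame (Z=0):
  M0 = (-0.1035, +0.1035, 0)
  M1 = (+0.1035, +0.1035, 0)
  M2 = (+0.1035, -0.1035, 0)
  M3 = (-0.1035, -0.1035, 0)
rvec = (0.2386, -0.5704, 0.0670), |rvec| = θ = 0.62191 rad = 35.633°
Rodrigues: sinθ=0.58259, 1−cosθ=0.18723; R = I + sinθ·[k]× + (1−cosθ)·[k]×²:
    [+0.84033 -0.12865 -0.52660]
    [-0.00312 +0.97027 -0.24201]
    [+0.54207 +0.20501 +0.81494]
t = (0.1846, 0.2492, 1.1476) m
M0: Pc = R·M0+t = (+0.08431, +0.34995, +1.11271); u = 728.2·(+0.08431)/1.11271 + 322.8 = 377.9764, v = 629.0·(+0.34995)/1.11271 + 259.2 = 457.0188
M1: Pc = R·M1+t = (+0.25826, +0.34930, +1.22492); u = 728.2·(+0.25826)/1.22492 + 322.8 = 476.3312, v = 629.0·(+0.34930)/1.22492 + 259.2 = 438.5660
M2: Pc = R·M2+t = (+0.28489, +0.14845, +1.18249); u = 728.2·(+0.28489)/1.18249 + 322.8 = 498.2405, v = 629.0·(+0.14845)/1.18249 + 259.2 = 338.1674
M3: Pc = R·M3+t = (+0.11094, +0.14910, +1.07028); u = 728.2·(+0.11094)/1.07028 + 322.8 = 398.2828, v = 629.0·(+0.14910)/1.07028 + 259.2 = 346.8260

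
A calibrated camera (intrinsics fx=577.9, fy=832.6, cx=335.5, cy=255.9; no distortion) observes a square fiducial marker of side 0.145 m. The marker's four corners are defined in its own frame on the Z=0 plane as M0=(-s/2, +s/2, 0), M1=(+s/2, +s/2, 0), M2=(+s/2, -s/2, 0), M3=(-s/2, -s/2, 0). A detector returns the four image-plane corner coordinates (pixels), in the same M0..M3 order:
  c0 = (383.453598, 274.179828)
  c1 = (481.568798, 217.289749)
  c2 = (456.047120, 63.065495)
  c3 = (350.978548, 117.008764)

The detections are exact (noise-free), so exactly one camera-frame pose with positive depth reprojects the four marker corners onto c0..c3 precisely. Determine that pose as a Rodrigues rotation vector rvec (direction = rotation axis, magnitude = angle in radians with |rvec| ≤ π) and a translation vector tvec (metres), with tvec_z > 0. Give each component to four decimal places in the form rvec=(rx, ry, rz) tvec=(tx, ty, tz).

Intrinsics K: fx=577.9, fy=832.6, cx=335.5, cy=255.9
Marker side s = 0.145 m; corners in marker frame (Z=0):
  M0 = (-0.0725, +0.0725, 0)
  M1 = (+0.0725, +0.0725, 0)
  M2 = (+0.0725, -0.0725, 0)
  M3 = (-0.0725, -0.0725, 0)
Detected image corners:
  c0 = (383.453598, 274.179828) px
  c1 = (481.568798, 217.289749) px
  c2 = (456.047120, 63.065495) px
  c3 = (350.978548, 117.008764) px
Planar DLT: solve 8×8 A·h = b for H (H[2,2]=1):
  H  [+813.22964 +364.49611 +419.42491]
  H  [-336.97731 +1139.83754 +169.56911]
  H  [+0.27100 +0.39467 +1.00000]
B = K⁻¹H; ‖b₁‖=1.368875, ‖b₂‖=1.368875; λ = 2/(‖b₁‖+‖b₂‖) = 0.730527, sign → tz>0 ⇒ λ=+0.730527
r₁ = λ·B[:,0] = (+0.91307,-0.35651,+0.19797); r₂ = λ·B[:,1] = (+0.29338,+0.91148,+0.28832)
r₃ = r₁×r₂ = (-0.28324,-0.20518,+0.93684); SVD([r₁ r₂ r₃]) → R = UVᵀ:
  R  [+0.91307 +0.29338 -0.28324]
  R  [-0.35651 +0.91148 -0.20518]
  R  [+0.19797 +0.28832 +0.93684]
t = (+0.10609, -0.07575, +0.73053) m
tr R = 2.761402; θ = arccos((tr R − 1)/2) = 0.493456 rad = 28.273°
axis k = ((R−Rᵀ)₃₂, (R−Rᵀ)₁₃, (R−Rᵀ)₂₁) / (2 sinθ) = (+0.520926, -0.507960, -0.686012)
rvec = θ·k = (+0.257054, -0.250656, -0.338517)

rvec=(0.2571, -0.2507, -0.3385) tvec=(0.1061, -0.0757, 0.7305)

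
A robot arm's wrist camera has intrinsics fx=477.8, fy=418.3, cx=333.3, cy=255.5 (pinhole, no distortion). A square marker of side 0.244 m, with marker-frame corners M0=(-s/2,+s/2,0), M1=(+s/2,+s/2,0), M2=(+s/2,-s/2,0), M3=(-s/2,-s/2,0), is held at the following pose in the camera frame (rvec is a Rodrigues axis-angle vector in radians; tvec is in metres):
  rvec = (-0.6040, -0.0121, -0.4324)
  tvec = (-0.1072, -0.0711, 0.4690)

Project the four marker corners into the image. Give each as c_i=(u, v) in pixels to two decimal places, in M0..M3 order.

Intrinsics K: fx=477.8, fy=418.3, cx=333.3, cy=255.5
Marker side s = 0.244 m; corners in marker frame (Z=0):
  M0 = (-0.1220, +0.1220, 0)
  M1 = (+0.1220, +0.1220, 0)
  M2 = (+0.1220, -0.1220, 0)
  M3 = (-0.1220, -0.1220, 0)
rvec = (-0.6040, -0.0121, -0.4324), |rvec| = θ = 0.74292 rad = 42.566°
Rodrigues: sinθ=0.67644, 1−cosθ=0.26350; R = I + sinθ·[k]× + (1−cosθ)·[k]×²:
    [+0.91067 +0.39720 +0.11367]
    [-0.39022 +0.73657 +0.55245]
    [+0.13571 -0.54745 +0.82576]
t = (-0.1072, -0.0711, 0.4690) m
M0: Pc = R·M0+t = (-0.16984, +0.06637, +0.38565); u = 477.8·(-0.16984)/0.38565 + 333.3 = 122.8755, v = 418.3·(+0.06637)/0.38565 + 255.5 = 327.4856
M1: Pc = R·M1+t = (+0.05236, -0.02885, +0.41877); u = 477.8·(+0.05236)/0.41877 + 333.3 = 393.0404, v = 418.3·(-0.02885)/0.41877 + 255.5 = 226.6865
M2: Pc = R·M2+t = (-0.04456, -0.20857, +0.55235); u = 477.8·(-0.04456)/0.55235 + 333.3 = 294.7568, v = 418.3·(-0.20857)/0.55235 + 255.5 = 97.5484
M3: Pc = R·M3+t = (-0.26676, -0.11335, +0.51923); u = 477.8·(-0.26676)/0.51923 + 333.3 = 87.8273, v = 418.3·(-0.11335)/0.51923 + 255.5 = 164.1805

c0=(122.88, 327.49) c1=(393.04, 226.69) c2=(294.76, 97.55) c3=(87.83, 164.18)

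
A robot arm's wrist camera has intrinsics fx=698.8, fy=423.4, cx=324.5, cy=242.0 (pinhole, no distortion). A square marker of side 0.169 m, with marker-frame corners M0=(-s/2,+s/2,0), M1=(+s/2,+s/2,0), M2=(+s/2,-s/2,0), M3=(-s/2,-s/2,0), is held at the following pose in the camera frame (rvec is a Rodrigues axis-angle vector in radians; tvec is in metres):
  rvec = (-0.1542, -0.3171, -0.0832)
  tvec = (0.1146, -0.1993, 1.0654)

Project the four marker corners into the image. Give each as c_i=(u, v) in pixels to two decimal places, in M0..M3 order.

Intrinsics K: fx=698.8, fy=423.4, cx=324.5, cy=242.0
Marker side s = 0.169 m; corners in marker frame (Z=0):
  M0 = (-0.0845, +0.0845, 0)
  M1 = (+0.0845, +0.0845, 0)
  M2 = (+0.0845, -0.0845, 0)
  M3 = (-0.0845, -0.0845, 0)
rvec = (-0.1542, -0.3171, -0.0832), |rvec| = θ = 0.36229 rad = 20.758°
Rodrigues: sinθ=0.35441, 1−cosθ=0.06491; R = I + sinθ·[k]× + (1−cosθ)·[k]×²:
    [+0.94685 +0.10557 -0.30386]
    [-0.05721 +0.98482 +0.16390]
    [+0.31655 -0.13780 +0.93851]
t = (0.1146, -0.1993, 1.0654) m
M0: Pc = R·M0+t = (+0.04351, -0.11125, +1.02701); u = 698.8·(+0.04351)/1.02701 + 324.5 = 354.1068, v = 423.4·(-0.11125)/1.02701 + 242.0 = 196.1359
M1: Pc = R·M1+t = (+0.20353, -0.12092, +1.08050); u = 698.8·(+0.20353)/1.08050 + 324.5 = 456.1297, v = 423.4·(-0.12092)/1.08050 + 242.0 = 194.6181
M2: Pc = R·M2+t = (+0.18569, -0.28735, +1.10379); u = 698.8·(+0.18569)/1.10379 + 324.5 = 442.0569, v = 423.4·(-0.28735)/1.10379 + 242.0 = 131.7760
M3: Pc = R·M3+t = (+0.02567, -0.27768, +1.05030); u = 698.8·(+0.02567)/1.05030 + 324.5 = 341.5794, v = 423.4·(-0.27768)/1.05030 + 242.0 = 130.0592

c0=(354.11, 196.14) c1=(456.13, 194.62) c2=(442.06, 131.78) c3=(341.58, 130.06)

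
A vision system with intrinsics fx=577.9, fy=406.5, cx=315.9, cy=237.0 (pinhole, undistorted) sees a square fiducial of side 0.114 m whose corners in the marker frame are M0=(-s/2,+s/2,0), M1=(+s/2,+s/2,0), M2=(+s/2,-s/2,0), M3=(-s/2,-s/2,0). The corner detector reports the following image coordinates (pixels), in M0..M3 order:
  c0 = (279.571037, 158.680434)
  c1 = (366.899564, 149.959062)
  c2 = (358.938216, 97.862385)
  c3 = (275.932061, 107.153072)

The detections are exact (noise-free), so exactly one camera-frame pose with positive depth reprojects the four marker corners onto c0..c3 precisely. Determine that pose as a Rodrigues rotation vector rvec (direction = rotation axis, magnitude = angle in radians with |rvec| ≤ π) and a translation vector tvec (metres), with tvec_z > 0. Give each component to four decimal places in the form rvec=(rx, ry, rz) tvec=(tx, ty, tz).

Intrinsics K: fx=577.9, fy=406.5, cx=315.9, cy=237.0
Marker side s = 0.114 m; corners in marker frame (Z=0):
  M0 = (-0.0570, +0.0570, 0)
  M1 = (+0.0570, +0.0570, 0)
  M2 = (+0.0570, -0.0570, 0)
  M3 = (-0.0570, -0.0570, 0)
Detected image corners:
  c0 = (279.571037, 158.680434) px
  c1 = (366.899564, 149.959062) px
  c2 = (358.938216, 97.862385) px
  c3 = (275.932061, 107.153072) px
Planar DLT: solve 8×8 A·h = b for H (H[2,2]=1):
  H  [+691.60010 -88.17002 +319.84671]
  H  [-101.11535 +398.80051 +127.81770]
  H  [-0.17174 -0.43349 +1.00000]
B = K⁻¹H; ‖b₁‖=1.310455, ‖b₂‖=1.310455; λ = 2/(‖b₁‖+‖b₂‖) = 0.763094, sign → tz>0 ⇒ λ=+0.763094
r₁ = λ·B[:,0] = (+0.98487,-0.11341,-0.13105); r₂ = λ·B[:,1] = (+0.06440,+0.94150,-0.33080)
r₃ = r₁×r₂ = (+0.16090,+0.31735,+0.93456); SVD([r₁ r₂ r₃]) → R = UVᵀ:
  R  [+0.98487 +0.06440 +0.16090]
  R  [-0.11341 +0.94150 +0.31735]
  R  [-0.13105 -0.33080 +0.93456]
t = (+0.00521, -0.20496, +0.76309) m
tr R = 2.860928; θ = arccos((tr R − 1)/2) = 0.375119 rad = 21.493°
axis k = ((R−Rᵀ)₃₂, (R−Rᵀ)₁₃, (R−Rᵀ)₂₁) / (2 sinθ) = (-0.884520, +0.398425, -0.242656)
rvec = θ·k = (-0.331800, +0.149457, -0.091025)

rvec=(-0.3318, 0.1495, -0.0910) tvec=(0.0052, -0.2050, 0.7631)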